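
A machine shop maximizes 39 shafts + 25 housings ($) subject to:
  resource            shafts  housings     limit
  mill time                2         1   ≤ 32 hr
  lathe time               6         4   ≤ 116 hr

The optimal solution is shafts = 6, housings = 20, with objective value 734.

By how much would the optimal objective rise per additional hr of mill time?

3

Both mill time and lathe time are binding at x*.
From A_Bᵀ y = c: 2·y_mill time + 6·y_lathe time = 39; 1·y_mill time + 4·y_lathe time = 25.
This yields shadow prices y_mill time = 3, y_lathe time = 5.5.
Shadow price of mill time = 3.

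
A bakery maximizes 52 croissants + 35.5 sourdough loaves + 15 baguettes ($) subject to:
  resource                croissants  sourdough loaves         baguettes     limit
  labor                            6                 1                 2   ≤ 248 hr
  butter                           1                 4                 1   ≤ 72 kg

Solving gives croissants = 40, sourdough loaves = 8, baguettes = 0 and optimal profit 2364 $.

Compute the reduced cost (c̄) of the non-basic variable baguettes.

-7

Check each constraint at x*: labor 248/248 (tight); butter 72/72 (tight).
Dual feasibility on the basic columns requires 6·y_labor + 1·y_butter = 52, 1·y_labor + 4·y_butter = 35.5.
Solving: y_labor = 7.5, y_butter = 7.
Reduced cost of baguettes: c₃ − yᵀa₃ = 15 − (7.5·2 + 7·1) = 15 − 22 = -7.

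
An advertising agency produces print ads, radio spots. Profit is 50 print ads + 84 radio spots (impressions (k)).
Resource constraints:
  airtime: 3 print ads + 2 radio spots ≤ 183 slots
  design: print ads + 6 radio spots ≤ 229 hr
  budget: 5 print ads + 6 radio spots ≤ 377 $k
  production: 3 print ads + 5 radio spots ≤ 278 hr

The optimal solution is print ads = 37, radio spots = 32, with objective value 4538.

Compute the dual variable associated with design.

Binding: design and budget. Non-binding: airtime (8 unused), production (7 unused).
By complementary slackness, y = 0 for the non-binding constraints.
The binding rows give the dual system: 1·y_design + 5·y_budget = 50 and 6·y_design + 6·y_budget = 84.
This yields shadow prices y_design = 5, y_budget = 9.
Shadow price of design = 5.

5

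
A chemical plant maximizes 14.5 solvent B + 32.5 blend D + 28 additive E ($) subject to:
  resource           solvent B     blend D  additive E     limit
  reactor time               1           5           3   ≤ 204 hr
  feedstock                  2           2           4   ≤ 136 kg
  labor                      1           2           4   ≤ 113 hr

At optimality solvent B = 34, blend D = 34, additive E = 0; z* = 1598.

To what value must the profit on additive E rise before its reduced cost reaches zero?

At the optimum: reactor time uses 204 of 204 (binding); feedstock uses 136 of 136 (binding); labor uses 102 of 113 (slack = 11).
Since labor is not tight, its dual is 0.
From A_Bᵀ y = c: 1·y_reactor time + 2·y_feedstock = 14.5; 5·y_reactor time + 2·y_feedstock = 32.5.
Solving: y_reactor time = 4.5, y_feedstock = 5.
additive E enters the basis when its profit ≥ yᵀa₃ = 4.5·3 + 5·4 = 33.5.

33.5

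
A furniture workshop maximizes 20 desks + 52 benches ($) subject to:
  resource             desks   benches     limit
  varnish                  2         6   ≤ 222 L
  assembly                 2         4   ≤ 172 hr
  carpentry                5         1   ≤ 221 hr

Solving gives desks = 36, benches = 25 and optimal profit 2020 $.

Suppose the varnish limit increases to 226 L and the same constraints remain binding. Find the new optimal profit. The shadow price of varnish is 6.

Δb = 4, so new z* = 2020 + (6)·(4) = 2020 + 24 = 2044.

2044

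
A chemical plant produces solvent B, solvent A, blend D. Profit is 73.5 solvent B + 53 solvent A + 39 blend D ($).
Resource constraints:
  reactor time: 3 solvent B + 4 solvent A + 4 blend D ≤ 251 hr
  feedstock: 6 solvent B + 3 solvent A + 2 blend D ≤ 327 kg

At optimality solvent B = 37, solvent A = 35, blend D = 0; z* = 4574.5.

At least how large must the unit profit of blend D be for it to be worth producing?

44

At the optimum: reactor time uses 251 of 251 (binding); feedstock uses 327 of 327 (binding).
From A_Bᵀ y = c: 3·y_reactor time + 6·y_feedstock = 73.5; 4·y_reactor time + 3·y_feedstock = 53.
→ y_reactor time = 6.5 and y_feedstock = 9.
blend D enters the basis when its profit ≥ yᵀa₃ = 6.5·4 + 9·2 = 44.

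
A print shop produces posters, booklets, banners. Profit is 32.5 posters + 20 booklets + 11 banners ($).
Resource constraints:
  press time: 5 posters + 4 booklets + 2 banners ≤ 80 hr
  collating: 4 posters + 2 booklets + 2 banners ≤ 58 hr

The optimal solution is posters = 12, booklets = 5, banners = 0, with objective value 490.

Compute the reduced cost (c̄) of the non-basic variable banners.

Both press time and collating are binding at x*.
From A_Bᵀ y = c: 5·y_press time + 4·y_collating = 32.5; 4·y_press time + 2·y_collating = 20.
→ y_press time = 2.5 and y_collating = 5.
Reduced cost of banners: c₃ − yᵀa₃ = 11 − (2.5·2 + 5·2) = 11 − 15 = -4.

-4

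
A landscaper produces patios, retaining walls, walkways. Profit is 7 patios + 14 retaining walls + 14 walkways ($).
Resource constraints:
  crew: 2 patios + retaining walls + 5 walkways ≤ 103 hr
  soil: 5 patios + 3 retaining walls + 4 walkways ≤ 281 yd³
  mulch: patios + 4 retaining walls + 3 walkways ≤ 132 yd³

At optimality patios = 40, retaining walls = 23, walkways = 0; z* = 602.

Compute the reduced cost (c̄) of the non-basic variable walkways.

At the optimum: crew uses 103 of 103 (binding); soil uses 269 of 281 (slack = 12); mulch uses 132 of 132 (binding).
Slack constraints have shadow price 0 (complementary slackness).
Dual feasibility on the basic columns requires 2·y_crew + 1·y_mulch = 7, 1·y_crew + 4·y_mulch = 14.
→ y_crew = 2 and y_mulch = 3.
Reduced cost of walkways: c₃ − yᵀa₃ = 14 − (2·5 + 3·3) = 14 − 19 = -5.

-5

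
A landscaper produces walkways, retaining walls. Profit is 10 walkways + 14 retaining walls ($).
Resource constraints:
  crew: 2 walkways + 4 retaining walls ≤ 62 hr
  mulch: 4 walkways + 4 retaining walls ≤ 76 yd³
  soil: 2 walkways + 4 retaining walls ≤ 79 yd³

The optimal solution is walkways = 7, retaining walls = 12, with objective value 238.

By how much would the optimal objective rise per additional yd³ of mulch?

1.5

Binding: crew and mulch. Non-binding: soil (17 unused).
Since soil is not tight, its dual is 0.
The binding rows give the dual system: 2·y_crew + 4·y_mulch = 10 and 4·y_crew + 4·y_mulch = 14.
Solving: y_crew = 2, y_mulch = 1.5.
Shadow price of mulch = 1.5.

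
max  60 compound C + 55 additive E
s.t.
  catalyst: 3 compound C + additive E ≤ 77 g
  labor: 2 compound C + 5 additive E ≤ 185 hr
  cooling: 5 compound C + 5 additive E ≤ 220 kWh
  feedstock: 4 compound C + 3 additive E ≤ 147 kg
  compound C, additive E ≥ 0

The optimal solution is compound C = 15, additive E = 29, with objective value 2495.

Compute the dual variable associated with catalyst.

Binding: cooling and feedstock. Non-binding: catalyst (3 unused), labor (10 unused).
By complementary slackness, y = 0 for the non-binding constraints.
The binding rows give the dual system: 5·y_cooling + 4·y_feedstock = 60 and 5·y_cooling + 3·y_feedstock = 55.
This yields shadow prices y_cooling = 8, y_feedstock = 5.
Shadow price of catalyst = 0.

0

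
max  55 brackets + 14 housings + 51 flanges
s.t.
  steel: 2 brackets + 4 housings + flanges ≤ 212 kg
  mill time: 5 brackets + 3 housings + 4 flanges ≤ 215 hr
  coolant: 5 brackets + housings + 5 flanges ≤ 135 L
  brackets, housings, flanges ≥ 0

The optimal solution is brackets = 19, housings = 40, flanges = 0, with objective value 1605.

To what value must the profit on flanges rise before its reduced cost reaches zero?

53.5

At the optimum: steel uses 198 of 212 (slack = 14); mill time uses 215 of 215 (binding); coolant uses 135 of 135 (binding).
Since steel is not tight, its dual is 0.
From A_Bᵀ y = c: 5·y_mill time + 5·y_coolant = 55; 3·y_mill time + 1·y_coolant = 14.
Solving: y_mill time = 1.5, y_coolant = 9.5.
flanges enters the basis when its profit ≥ yᵀa₃ = 1.5·4 + 9.5·5 = 53.5.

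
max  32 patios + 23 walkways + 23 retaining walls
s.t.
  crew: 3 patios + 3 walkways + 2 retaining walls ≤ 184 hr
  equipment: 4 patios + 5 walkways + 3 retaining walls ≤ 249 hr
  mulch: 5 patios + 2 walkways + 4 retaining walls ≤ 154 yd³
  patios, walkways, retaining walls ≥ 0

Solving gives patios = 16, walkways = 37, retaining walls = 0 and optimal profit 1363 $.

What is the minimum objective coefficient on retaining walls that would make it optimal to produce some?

25

Binding: equipment and mulch. Non-binding: crew (25 unused).
Since crew is not tight, its dual is 0.
The binding rows give the dual system: 4·y_equipment + 5·y_mulch = 32 and 5·y_equipment + 2·y_mulch = 23.
This yields shadow prices y_equipment = 3, y_mulch = 4.
retaining walls enters the basis when its profit ≥ yᵀa₃ = 3·3 + 4·4 = 25.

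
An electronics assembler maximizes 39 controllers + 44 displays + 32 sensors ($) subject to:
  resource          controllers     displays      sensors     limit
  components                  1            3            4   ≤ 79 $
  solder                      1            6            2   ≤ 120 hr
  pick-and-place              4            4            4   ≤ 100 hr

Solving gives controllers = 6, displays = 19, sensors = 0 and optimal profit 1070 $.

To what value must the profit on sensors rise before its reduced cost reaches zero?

At the optimum: components uses 63 of 79 (slack = 16); solder uses 120 of 120 (binding); pick-and-place uses 100 of 100 (binding).
By complementary slackness, y = 0 for the non-binding constraint.
From A_Bᵀ y = c: 1·y_solder + 4·y_pick-and-place = 39; 6·y_solder + 4·y_pick-and-place = 44.
Solving: y_solder = 1, y_pick-and-place = 9.5.
sensors enters the basis when its profit ≥ yᵀa₃ = 1·2 + 9.5·4 = 40.

40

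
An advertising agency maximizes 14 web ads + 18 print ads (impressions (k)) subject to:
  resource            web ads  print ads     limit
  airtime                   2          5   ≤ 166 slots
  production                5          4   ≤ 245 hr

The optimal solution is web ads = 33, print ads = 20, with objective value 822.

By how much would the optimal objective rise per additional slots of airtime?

2

Both airtime and production are binding at x*.
Dual feasibility on the basic columns requires 2·y_airtime + 5·y_production = 14, 5·y_airtime + 4·y_production = 18.
→ y_airtime = 2 and y_production = 2.
Shadow price of airtime = 2.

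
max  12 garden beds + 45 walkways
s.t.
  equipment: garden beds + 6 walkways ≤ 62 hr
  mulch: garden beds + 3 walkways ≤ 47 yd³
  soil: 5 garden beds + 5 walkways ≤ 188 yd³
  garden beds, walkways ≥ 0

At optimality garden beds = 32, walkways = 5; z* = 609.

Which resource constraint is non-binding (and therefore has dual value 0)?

soil

equipment: 62/62 (binding)
mulch: 47/47 (binding)
soil: 185/188 (slack 3)
By complementary slackness, a constraint with positive slack has shadow price 0 → soil.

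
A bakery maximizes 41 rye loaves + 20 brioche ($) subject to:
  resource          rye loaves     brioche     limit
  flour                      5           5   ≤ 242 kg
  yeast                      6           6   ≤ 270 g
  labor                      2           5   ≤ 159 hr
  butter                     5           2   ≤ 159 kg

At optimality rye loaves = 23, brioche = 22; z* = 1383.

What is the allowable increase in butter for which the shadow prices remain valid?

66

Binding constraints: yeast, butter. The basis is B = [[6,6],[5,2]] with det -18.
Per unit increase in butter, x* moves by d = (0.3333, -0.3333).
The basis stays optimal until brioche reaches 0; allowable increase = 66 kg.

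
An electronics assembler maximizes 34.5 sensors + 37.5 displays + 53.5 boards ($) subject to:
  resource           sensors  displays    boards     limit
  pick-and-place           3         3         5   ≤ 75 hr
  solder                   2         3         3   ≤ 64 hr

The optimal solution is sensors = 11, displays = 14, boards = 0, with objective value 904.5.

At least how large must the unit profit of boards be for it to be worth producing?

56.5

At the optimum: pick-and-place uses 75 of 75 (binding); solder uses 64 of 64 (binding).
The binding rows give the dual system: 3·y_pick-and-place + 2·y_solder = 34.5 and 3·y_pick-and-place + 3·y_solder = 37.5.
Solving: y_pick-and-place = 9.5, y_solder = 3.
boards enters the basis when its profit ≥ yᵀa₃ = 9.5·5 + 3·3 = 56.5.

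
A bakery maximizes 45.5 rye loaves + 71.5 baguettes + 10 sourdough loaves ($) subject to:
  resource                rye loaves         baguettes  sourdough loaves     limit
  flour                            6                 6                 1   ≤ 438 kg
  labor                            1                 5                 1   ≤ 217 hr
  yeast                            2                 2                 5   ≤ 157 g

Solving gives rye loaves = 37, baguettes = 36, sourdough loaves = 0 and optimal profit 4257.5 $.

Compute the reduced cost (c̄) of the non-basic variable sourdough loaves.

Binding: flour and labor. Non-binding: yeast (11 unused).
Slack constraints have shadow price 0 (complementary slackness).
The binding rows give the dual system: 6·y_flour + 1·y_labor = 45.5 and 6·y_flour + 5·y_labor = 71.5.
→ y_flour = 6.5 and y_labor = 6.5.
Reduced cost of sourdough loaves: c₃ − yᵀa₃ = 10 − (6.5·1 + 6.5·1) = 10 − 13 = -3.

-3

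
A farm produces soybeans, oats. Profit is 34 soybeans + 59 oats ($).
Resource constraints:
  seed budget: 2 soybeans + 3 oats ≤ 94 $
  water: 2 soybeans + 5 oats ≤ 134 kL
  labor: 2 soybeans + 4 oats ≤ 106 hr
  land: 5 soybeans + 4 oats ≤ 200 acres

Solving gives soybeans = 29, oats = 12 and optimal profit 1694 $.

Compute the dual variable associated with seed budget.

9

At the optimum: seed budget uses 94 of 94 (binding); water uses 118 of 134 (slack = 16); labor uses 106 of 106 (binding); land uses 193 of 200 (slack = 7).
By complementary slackness, y = 0 for the non-binding constraints.
From A_Bᵀ y = c: 2·y_seed budget + 2·y_labor = 34; 3·y_seed budget + 4·y_labor = 59.
→ y_seed budget = 9 and y_labor = 8.
Shadow price of seed budget = 9.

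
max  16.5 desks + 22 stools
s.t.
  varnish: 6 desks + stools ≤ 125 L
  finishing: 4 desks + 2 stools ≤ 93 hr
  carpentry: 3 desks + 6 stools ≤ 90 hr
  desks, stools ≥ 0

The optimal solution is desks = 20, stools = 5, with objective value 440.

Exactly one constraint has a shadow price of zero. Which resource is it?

finishing

varnish: 125/125 (binding)
finishing: 90/93 (slack 3)
carpentry: 90/90 (binding)
By complementary slackness, a constraint with positive slack has shadow price 0 → finishing.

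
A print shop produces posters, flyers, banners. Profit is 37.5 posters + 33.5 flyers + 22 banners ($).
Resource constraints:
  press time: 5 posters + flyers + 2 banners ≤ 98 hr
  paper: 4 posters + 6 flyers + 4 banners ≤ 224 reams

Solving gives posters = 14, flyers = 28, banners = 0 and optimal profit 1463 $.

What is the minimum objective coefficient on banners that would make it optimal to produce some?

Both press time and paper are binding at x*.
The binding rows give the dual system: 5·y_press time + 4·y_paper = 37.5 and 1·y_press time + 6·y_paper = 33.5.
→ y_press time = 3.5 and y_paper = 5.
banners enters the basis when its profit ≥ yᵀa₃ = 3.5·2 + 5·4 = 27.

27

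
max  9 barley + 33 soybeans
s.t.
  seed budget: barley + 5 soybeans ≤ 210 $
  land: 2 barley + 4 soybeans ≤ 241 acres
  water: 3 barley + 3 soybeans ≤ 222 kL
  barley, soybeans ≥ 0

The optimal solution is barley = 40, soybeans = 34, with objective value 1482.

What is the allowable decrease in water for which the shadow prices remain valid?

Binding constraints: seed budget, water. The basis is B = [[1,5],[3,3]] with det -12.
Per unit decrease in water, x* moves by d = (-0.4167, 0.0833).
The basis stays optimal until barley reaches 0; allowable decrease = 96 kL.

96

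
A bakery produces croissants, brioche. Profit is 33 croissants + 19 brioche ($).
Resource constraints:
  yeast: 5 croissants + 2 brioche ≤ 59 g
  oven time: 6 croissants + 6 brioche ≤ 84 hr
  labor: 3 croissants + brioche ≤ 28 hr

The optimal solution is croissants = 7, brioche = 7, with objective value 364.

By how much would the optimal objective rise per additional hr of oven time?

Check each constraint at x*: yeast 49/59 (slack 10); oven time 84/84 (tight); labor 28/28 (tight).
Slack constraints have shadow price 0 (complementary slackness).
Dual feasibility on the basic columns requires 6·y_oven time + 3·y_labor = 33, 6·y_oven time + 1·y_labor = 19.
→ y_oven time = 2 and y_labor = 7.
Shadow price of oven time = 2.

2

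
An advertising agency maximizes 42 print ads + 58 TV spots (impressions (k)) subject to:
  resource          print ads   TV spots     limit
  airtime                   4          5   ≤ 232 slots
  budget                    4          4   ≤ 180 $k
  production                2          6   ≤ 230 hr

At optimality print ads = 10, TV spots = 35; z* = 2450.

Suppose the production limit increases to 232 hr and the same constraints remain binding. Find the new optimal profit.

Binding: budget and production. Non-binding: airtime (17 unused).
By complementary slackness, y = 0 for the non-binding constraint.
Dual feasibility on the basic columns requires 4·y_budget + 2·y_production = 42, 4·y_budget + 6·y_production = 58.
→ y_budget = 8.5 and y_production = 4.
Δz = y_production·Δb = 4 × (2) = 8, so new z* = 2450 + 8 = 2458.

2458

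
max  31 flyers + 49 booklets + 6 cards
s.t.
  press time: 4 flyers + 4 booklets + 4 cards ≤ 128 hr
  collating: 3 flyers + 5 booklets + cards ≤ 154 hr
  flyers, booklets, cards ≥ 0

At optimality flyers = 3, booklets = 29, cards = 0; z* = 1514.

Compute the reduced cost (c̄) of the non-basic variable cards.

Check each constraint at x*: press time 128/128 (tight); collating 154/154 (tight).
Dual feasibility on the basic columns requires 4·y_press time + 3·y_collating = 31, 4·y_press time + 5·y_collating = 49.
Solving: y_press time = 1, y_collating = 9.
Reduced cost of cards: c₃ − yᵀa₃ = 6 − (1·4 + 9·1) = 6 − 13 = -7.

-7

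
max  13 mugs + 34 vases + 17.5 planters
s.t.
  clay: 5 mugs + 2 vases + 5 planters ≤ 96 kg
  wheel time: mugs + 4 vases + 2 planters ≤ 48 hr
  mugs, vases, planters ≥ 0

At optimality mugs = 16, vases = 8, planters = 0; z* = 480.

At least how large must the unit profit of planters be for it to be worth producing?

At the optimum: clay uses 96 of 96 (binding); wheel time uses 48 of 48 (binding).
The binding rows give the dual system: 5·y_clay + 1·y_wheel time = 13 and 2·y_clay + 4·y_wheel time = 34.
Solving: y_clay = 1, y_wheel time = 8.
planters enters the basis when its profit ≥ yᵀa₃ = 1·5 + 8·2 = 21.

21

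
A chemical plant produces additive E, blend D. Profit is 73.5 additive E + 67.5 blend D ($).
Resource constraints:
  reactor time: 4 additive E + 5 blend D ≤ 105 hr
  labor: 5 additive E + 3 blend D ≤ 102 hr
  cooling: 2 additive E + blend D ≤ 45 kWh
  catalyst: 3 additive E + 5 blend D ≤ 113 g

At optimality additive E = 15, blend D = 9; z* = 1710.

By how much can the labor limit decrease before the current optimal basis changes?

Binding constraints: reactor time, labor. The basis is B = [[4,5],[5,3]] with det -13.
Per unit decrease in labor, x* moves by d = (-0.3846, 0.3077).
The basis stays optimal until additive E reaches 0; allowable decrease = 39 hr.

39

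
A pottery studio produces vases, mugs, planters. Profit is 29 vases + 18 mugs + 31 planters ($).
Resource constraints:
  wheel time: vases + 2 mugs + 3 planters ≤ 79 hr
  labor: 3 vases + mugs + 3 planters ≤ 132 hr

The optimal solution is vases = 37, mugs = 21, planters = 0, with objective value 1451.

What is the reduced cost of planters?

-8

Check each constraint at x*: wheel time 79/79 (tight); labor 132/132 (tight).
Dual feasibility on the basic columns requires 1·y_wheel time + 3·y_labor = 29, 2·y_wheel time + 1·y_labor = 18.
→ y_wheel time = 5 and y_labor = 8.
Reduced cost of planters: c₃ − yᵀa₃ = 31 − (5·3 + 8·3) = 31 − 39 = -8.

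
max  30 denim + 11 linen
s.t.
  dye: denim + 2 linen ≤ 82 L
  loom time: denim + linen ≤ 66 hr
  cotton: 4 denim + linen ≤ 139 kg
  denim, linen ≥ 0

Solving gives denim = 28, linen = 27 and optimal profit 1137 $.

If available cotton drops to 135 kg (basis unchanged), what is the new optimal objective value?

At the optimum: dye uses 82 of 82 (binding); loom time uses 55 of 66 (slack = 11); cotton uses 139 of 139 (binding).
Slack constraints have shadow price 0 (complementary slackness).
The binding rows give the dual system: 1·y_dye + 4·y_cotton = 30 and 2·y_dye + 1·y_cotton = 11.
→ y_dye = 2 and y_cotton = 7.
Δz = y_cotton·Δb = 7 × (-4) = -28, so new z* = 1137 − 28 = 1109.

1109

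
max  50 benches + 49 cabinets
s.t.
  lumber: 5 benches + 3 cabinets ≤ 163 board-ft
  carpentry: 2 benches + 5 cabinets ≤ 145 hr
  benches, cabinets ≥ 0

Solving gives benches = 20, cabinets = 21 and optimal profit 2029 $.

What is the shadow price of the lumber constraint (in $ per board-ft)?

8

Both lumber and carpentry are binding at x*.
The binding rows give the dual system: 5·y_lumber + 2·y_carpentry = 50 and 3·y_lumber + 5·y_carpentry = 49.
Solving: y_lumber = 8, y_carpentry = 5.
Shadow price of lumber = 8.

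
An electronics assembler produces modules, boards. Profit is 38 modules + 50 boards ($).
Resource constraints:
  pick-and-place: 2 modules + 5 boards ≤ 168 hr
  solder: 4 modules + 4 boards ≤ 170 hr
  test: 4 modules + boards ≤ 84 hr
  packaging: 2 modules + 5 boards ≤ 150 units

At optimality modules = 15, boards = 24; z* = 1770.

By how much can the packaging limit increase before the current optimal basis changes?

Binding constraints: test, packaging. The basis is B = [[4,1],[2,5]] with det 18.
Per unit increase in packaging, x* moves by d = (-0.0556, 0.2222).
The basis stays optimal until pick-and-place becomes binding; allowable increase = 18 units.

18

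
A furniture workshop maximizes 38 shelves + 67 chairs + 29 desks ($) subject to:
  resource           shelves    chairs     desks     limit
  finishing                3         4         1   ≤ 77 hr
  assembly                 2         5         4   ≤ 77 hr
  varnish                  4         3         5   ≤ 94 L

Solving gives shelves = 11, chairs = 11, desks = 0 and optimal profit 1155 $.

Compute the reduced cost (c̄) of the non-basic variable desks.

-7

Binding: finishing and assembly. Non-binding: varnish (17 unused).
By complementary slackness, y = 0 for the non-binding constraint.
From A_Bᵀ y = c: 3·y_finishing + 2·y_assembly = 38; 4·y_finishing + 5·y_assembly = 67.
→ y_finishing = 8 and y_assembly = 7.
Reduced cost of desks: c₃ − yᵀa₃ = 29 − (8·1 + 7·4) = 29 − 36 = -7.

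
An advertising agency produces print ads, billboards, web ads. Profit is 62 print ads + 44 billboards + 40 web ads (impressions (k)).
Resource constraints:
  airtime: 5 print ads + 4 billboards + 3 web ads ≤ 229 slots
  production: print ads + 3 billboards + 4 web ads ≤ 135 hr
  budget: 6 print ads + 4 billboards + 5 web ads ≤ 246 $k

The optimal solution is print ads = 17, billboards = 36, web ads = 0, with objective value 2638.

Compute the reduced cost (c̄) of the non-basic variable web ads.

Check each constraint at x*: airtime 229/229 (tight); production 125/135 (slack 10); budget 246/246 (tight).
By complementary slackness, y = 0 for the non-binding constraint.
The binding rows give the dual system: 5·y_airtime + 6·y_budget = 62 and 4·y_airtime + 4·y_budget = 44.
→ y_airtime = 4 and y_budget = 7.
Reduced cost of web ads: c₃ − yᵀa₃ = 40 − (4·3 + 7·5) = 40 − 47 = -7.

-7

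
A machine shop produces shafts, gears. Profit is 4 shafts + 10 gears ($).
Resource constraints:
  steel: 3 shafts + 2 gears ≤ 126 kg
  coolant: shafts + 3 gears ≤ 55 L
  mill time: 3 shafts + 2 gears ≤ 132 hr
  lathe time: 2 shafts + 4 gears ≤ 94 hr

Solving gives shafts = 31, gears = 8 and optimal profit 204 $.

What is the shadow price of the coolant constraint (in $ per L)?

Binding: coolant and lathe time. Non-binding: steel (17 unused), mill time (23 unused).
Since steel, mill time are not tight, their duals are 0.
The binding rows give the dual system: 1·y_coolant + 2·y_lathe time = 4 and 3·y_coolant + 4·y_lathe time = 10.
Solving: y_coolant = 2, y_lathe time = 1.
Shadow price of coolant = 2.

2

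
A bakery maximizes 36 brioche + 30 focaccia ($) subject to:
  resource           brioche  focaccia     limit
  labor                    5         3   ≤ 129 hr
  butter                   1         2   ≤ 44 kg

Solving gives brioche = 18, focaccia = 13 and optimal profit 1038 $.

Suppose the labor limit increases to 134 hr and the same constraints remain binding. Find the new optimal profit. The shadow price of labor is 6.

1068

Δb = 5, so new z* = 1038 + (6)·(5) = 1038 + 30 = 1068.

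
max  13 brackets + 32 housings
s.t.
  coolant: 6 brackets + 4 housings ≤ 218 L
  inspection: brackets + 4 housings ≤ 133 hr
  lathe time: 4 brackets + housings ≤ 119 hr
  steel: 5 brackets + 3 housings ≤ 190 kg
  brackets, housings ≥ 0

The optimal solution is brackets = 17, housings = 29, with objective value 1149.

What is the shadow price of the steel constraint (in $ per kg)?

0

At the optimum: coolant uses 218 of 218 (binding); inspection uses 133 of 133 (binding); lathe time uses 97 of 119 (slack = 22); steel uses 172 of 190 (slack = 18).
Slack constraints have shadow price 0 (complementary slackness).
From A_Bᵀ y = c: 6·y_coolant + 1·y_inspection = 13; 4·y_coolant + 4·y_inspection = 32.
→ y_coolant = 1 and y_inspection = 7.
Shadow price of steel = 0.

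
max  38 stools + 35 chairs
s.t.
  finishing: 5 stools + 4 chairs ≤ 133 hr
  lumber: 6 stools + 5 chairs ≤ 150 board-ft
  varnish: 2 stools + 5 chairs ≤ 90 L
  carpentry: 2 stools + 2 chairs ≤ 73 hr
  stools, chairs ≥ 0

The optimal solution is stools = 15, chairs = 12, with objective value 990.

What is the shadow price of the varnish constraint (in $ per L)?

Check each constraint at x*: finishing 123/133 (slack 10); lumber 150/150 (tight); varnish 90/90 (tight); carpentry 54/73 (slack 19).
Since finishing, carpentry are not tight, their duals are 0.
The binding rows give the dual system: 6·y_lumber + 2·y_varnish = 38 and 5·y_lumber + 5·y_varnish = 35.
→ y_lumber = 6 and y_varnish = 1.
Shadow price of varnish = 1.

1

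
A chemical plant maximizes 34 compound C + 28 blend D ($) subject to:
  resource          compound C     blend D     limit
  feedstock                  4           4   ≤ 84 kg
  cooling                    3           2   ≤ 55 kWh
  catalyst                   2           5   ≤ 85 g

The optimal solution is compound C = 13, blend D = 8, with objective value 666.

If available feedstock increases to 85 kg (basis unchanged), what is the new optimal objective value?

Binding: feedstock and cooling. Non-binding: catalyst (19 unused).
By complementary slackness, y = 0 for the non-binding constraint.
The binding rows give the dual system: 4·y_feedstock + 3·y_cooling = 34 and 4·y_feedstock + 2·y_cooling = 28.
This yields shadow prices y_feedstock = 4, y_cooling = 6.
Δz = y_feedstock·Δb = 4 × (1) = 4, so new z* = 666 + 4 = 670.

670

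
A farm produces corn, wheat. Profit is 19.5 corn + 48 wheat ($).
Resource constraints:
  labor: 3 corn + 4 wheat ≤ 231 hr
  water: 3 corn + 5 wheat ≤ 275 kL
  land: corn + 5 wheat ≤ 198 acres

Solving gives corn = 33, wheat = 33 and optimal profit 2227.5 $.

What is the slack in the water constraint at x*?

water used = 3·33 + 5·33 = 264; slack = 275 − 264 = 11.

11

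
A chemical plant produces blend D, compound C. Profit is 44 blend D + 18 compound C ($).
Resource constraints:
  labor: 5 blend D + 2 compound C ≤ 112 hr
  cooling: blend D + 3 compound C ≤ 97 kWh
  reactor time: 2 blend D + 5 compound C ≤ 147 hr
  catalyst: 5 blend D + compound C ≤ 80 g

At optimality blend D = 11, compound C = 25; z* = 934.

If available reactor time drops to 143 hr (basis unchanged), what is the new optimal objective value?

926

Binding: reactor time and catalyst. Non-binding: labor (7 unused), cooling (11 unused).
Slack constraints have shadow price 0 (complementary slackness).
From A_Bᵀ y = c: 2·y_reactor time + 5·y_catalyst = 44; 5·y_reactor time + 1·y_catalyst = 18.
→ y_reactor time = 2 and y_catalyst = 8.
Δz = y_reactor time·Δb = 2 × (-4) = -8, so new z* = 934 − 8 = 926.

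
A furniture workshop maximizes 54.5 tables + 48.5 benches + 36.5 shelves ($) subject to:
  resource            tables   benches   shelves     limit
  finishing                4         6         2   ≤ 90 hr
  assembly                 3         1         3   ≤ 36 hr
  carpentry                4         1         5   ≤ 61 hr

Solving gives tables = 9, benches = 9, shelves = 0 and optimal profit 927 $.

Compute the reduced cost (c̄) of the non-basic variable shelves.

At the optimum: finishing uses 90 of 90 (binding); assembly uses 36 of 36 (binding); carpentry uses 45 of 61 (slack = 16).
By complementary slackness, y = 0 for the non-binding constraint.
The binding rows give the dual system: 4·y_finishing + 3·y_assembly = 54.5 and 6·y_finishing + 1·y_assembly = 48.5.
Solving: y_finishing = 6.5, y_assembly = 9.5.
Reduced cost of shelves: c₃ − yᵀa₃ = 36.5 − (6.5·2 + 9.5·3) = 36.5 − 41.5 = -5.

-5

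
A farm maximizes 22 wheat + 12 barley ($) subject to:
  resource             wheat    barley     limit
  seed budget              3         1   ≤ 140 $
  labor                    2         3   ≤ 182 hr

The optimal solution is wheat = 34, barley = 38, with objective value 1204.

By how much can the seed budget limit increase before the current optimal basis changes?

133

Binding constraints: seed budget, labor. The basis is B = [[3,1],[2,3]] with det 7.
Per unit increase in seed budget, x* moves by d = (0.4286, -0.2857).
The basis stays optimal until barley reaches 0; allowable increase = 133 $.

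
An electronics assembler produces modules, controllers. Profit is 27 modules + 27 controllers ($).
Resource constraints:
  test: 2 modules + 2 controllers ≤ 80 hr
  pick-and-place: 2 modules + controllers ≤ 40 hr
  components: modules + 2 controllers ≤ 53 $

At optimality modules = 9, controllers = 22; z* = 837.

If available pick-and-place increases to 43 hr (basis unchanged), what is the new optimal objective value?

Binding: pick-and-place and components. Non-binding: test (18 unused).
By complementary slackness, y = 0 for the non-binding constraint.
The binding rows give the dual system: 2·y_pick-and-place + 1·y_components = 27 and 1·y_pick-and-place + 2·y_components = 27.
Solving: y_pick-and-place = 9, y_components = 9.
Δz = y_pick-and-place·Δb = 9 × (3) = 27, so new z* = 837 + 27 = 864.

864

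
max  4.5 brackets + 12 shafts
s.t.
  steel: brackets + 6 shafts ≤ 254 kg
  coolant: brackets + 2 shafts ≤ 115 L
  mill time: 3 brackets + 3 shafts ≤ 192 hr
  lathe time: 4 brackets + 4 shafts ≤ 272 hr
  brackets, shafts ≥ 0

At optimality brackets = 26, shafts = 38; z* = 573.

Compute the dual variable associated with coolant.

0

Binding: steel and mill time. Non-binding: coolant (13 unused), lathe time (16 unused).
Slack constraints have shadow price 0 (complementary slackness).
From A_Bᵀ y = c: 1·y_steel + 3·y_mill time = 4.5; 6·y_steel + 3·y_mill time = 12.
→ y_steel = 1.5 and y_mill time = 1.
Shadow price of coolant = 0.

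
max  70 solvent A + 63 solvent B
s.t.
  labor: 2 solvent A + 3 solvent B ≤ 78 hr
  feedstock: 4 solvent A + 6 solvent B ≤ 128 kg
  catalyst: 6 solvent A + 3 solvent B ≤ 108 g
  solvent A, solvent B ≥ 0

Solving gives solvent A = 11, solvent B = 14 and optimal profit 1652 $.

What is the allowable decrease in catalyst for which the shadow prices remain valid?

44

Binding constraints: feedstock, catalyst. The basis is B = [[4,6],[6,3]] with det -24.
Per unit decrease in catalyst, x* moves by d = (-0.25, 0.1667).
The basis stays optimal until solvent A reaches 0; allowable decrease = 44 g.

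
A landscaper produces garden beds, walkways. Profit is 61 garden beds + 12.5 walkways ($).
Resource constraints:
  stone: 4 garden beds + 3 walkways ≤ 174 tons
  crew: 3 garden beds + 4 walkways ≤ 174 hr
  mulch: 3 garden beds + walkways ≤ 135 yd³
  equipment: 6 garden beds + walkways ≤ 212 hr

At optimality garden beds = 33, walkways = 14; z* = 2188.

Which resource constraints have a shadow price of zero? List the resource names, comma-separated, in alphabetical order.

stone: 174/174 (binding)
crew: 155/174 (slack 19)
mulch: 113/135 (slack 22)
equipment: 212/212 (binding)
By complementary slackness, a constraint with positive slack has shadow price 0 → crew, mulch.

crew, mulch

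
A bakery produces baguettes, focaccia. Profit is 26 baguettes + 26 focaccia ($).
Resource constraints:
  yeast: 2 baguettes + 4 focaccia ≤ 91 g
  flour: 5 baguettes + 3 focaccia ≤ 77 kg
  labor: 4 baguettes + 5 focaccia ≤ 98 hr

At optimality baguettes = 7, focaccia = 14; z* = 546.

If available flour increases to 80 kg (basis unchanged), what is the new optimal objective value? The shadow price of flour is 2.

552

Δb = 3, so new z* = 546 + (2)·(3) = 546 + 6 = 552.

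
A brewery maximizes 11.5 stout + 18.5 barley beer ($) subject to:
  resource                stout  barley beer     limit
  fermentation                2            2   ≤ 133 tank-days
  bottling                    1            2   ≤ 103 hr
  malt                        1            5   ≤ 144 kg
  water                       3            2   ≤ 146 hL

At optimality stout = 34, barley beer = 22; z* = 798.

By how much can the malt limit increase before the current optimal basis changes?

Binding constraints: malt, water. The basis is B = [[1,5],[3,2]] with det -13.
Per unit increase in malt, x* moves by d = (-0.1538, 0.2308).
The basis stays optimal until bottling becomes binding; allowable increase = 81.25 kg.

81.25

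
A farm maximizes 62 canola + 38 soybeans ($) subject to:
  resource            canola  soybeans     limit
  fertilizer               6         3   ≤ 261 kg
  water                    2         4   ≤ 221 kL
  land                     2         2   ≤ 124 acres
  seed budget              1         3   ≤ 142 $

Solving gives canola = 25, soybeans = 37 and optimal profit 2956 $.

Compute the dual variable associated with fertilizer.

At the optimum: fertilizer uses 261 of 261 (binding); water uses 198 of 221 (slack = 23); land uses 124 of 124 (binding); seed budget uses 136 of 142 (slack = 6).
Slack constraints have shadow price 0 (complementary slackness).
Dual feasibility on the basic columns requires 6·y_fertilizer + 2·y_land = 62, 3·y_fertilizer + 2·y_land = 38.
→ y_fertilizer = 8 and y_land = 7.
Shadow price of fertilizer = 8.

8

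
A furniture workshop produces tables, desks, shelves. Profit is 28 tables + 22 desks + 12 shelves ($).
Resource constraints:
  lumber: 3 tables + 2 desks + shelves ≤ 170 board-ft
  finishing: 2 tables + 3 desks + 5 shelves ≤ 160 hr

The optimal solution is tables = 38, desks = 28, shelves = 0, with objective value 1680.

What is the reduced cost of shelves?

Both lumber and finishing are binding at x*.
Dual feasibility on the basic columns requires 3·y_lumber + 2·y_finishing = 28, 2·y_lumber + 3·y_finishing = 22.
Solving: y_lumber = 8, y_finishing = 2.
Reduced cost of shelves: c₃ − yᵀa₃ = 12 − (8·1 + 2·5) = 12 − 18 = -6.

-6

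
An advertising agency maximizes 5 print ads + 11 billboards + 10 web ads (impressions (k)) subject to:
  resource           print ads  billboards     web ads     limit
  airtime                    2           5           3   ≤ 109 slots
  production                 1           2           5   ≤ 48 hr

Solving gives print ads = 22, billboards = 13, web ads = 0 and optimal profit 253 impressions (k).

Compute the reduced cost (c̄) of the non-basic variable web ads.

Check each constraint at x*: airtime 109/109 (tight); production 48/48 (tight).
Dual feasibility on the basic columns requires 2·y_airtime + 1·y_production = 5, 5·y_airtime + 2·y_production = 11.
This yields shadow prices y_airtime = 1, y_production = 3.
Reduced cost of web ads: c₃ − yᵀa₃ = 10 − (1·3 + 3·5) = 10 − 18 = -8.

-8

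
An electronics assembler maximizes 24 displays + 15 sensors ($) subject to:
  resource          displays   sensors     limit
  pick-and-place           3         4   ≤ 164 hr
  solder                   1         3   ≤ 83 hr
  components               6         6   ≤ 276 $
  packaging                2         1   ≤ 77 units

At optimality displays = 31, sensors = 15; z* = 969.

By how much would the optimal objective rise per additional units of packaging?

Check each constraint at x*: pick-and-place 153/164 (slack 11); solder 76/83 (slack 7); components 276/276 (tight); packaging 77/77 (tight).
Slack constraints have shadow price 0 (complementary slackness).
The binding rows give the dual system: 6·y_components + 2·y_packaging = 24 and 6·y_components + 1·y_packaging = 15.
This yields shadow prices y_components = 1, y_packaging = 9.
Shadow price of packaging = 9.

9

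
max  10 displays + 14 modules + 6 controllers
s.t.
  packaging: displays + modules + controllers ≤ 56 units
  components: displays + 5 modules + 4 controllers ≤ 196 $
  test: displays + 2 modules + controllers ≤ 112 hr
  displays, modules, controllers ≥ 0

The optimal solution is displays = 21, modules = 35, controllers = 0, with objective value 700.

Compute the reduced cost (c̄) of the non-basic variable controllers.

Binding: packaging and components. Non-binding: test (21 unused).
Slack constraints have shadow price 0 (complementary slackness).
The binding rows give the dual system: 1·y_packaging + 1·y_components = 10 and 1·y_packaging + 5·y_components = 14.
→ y_packaging = 9 and y_components = 1.
Reduced cost of controllers: c₃ − yᵀa₃ = 6 − (9·1 + 1·4) = 6 − 13 = -7.

-7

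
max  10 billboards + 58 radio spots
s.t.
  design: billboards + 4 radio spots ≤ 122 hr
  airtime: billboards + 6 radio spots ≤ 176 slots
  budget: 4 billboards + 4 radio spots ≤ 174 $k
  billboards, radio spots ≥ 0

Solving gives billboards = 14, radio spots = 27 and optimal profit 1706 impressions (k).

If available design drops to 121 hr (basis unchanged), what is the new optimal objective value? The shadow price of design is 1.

1705

Δb = -1, so new z* = 1706 + (1)·(-1) = 1706 − 1 = 1705.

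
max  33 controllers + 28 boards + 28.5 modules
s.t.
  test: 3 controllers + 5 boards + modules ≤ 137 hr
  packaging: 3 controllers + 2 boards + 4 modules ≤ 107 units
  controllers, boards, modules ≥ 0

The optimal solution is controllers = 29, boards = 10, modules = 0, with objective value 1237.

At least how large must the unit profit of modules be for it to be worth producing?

Both test and packaging are binding at x*.
Dual feasibility on the basic columns requires 3·y_test + 3·y_packaging = 33, 5·y_test + 2·y_packaging = 28.
→ y_test = 2 and y_packaging = 9.
modules enters the basis when its profit ≥ yᵀa₃ = 2·1 + 9·4 = 38.

38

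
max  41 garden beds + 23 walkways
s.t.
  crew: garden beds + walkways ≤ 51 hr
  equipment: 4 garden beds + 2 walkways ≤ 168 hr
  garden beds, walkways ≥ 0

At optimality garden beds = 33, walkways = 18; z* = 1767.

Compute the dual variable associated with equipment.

Check each constraint at x*: crew 51/51 (tight); equipment 168/168 (tight).
Dual feasibility on the basic columns requires 1·y_crew + 4·y_equipment = 41, 1·y_crew + 2·y_equipment = 23.
Solving: y_crew = 5, y_equipment = 9.
Shadow price of equipment = 9.

9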